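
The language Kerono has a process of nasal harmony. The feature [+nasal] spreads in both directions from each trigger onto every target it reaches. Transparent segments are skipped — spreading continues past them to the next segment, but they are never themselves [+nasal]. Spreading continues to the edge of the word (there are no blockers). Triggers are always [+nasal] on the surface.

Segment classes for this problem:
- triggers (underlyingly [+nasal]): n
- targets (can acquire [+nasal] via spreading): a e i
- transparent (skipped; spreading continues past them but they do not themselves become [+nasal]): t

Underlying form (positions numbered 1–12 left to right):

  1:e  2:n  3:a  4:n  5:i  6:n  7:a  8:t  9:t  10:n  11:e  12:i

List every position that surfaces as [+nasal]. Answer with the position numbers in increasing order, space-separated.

From /n/ at 2 rightward: 3 /a/ → [+nasal]; 4 /n/ is itself a trigger — this domain ends here.
From /n/ at 2 leftward: 1 /e/ → [+nasal]; word edge.
From /n/ at 4 rightward: 5 /i/ → [+nasal]; 6 /n/ is itself a trigger — this domain ends here.
From /n/ at 4 leftward: 3 /a/ → [+nasal]; 2 /n/ is itself a trigger — this domain ends here.
From /n/ at 6 rightward: 7 /a/ → [+nasal]; 8 /t/ transparent; 9 /t/ transparent; 10 /n/ is itself a trigger — this domain ends here.
From /n/ at 6 leftward: 5 /i/ → [+nasal]; 4 /n/ is itself a trigger — this domain ends here.
From /n/ at 10 rightward: 11 /e/ → [+nasal]; 12 /i/ → [+nasal]; word edge.
From /n/ at 10 leftward: 9 /t/ transparent; 8 /t/ transparent; 7 /a/ → [+nasal]; 6 /n/ is itself a trigger — this domain ends here.

1 2 3 4 5 6 7 10 11 12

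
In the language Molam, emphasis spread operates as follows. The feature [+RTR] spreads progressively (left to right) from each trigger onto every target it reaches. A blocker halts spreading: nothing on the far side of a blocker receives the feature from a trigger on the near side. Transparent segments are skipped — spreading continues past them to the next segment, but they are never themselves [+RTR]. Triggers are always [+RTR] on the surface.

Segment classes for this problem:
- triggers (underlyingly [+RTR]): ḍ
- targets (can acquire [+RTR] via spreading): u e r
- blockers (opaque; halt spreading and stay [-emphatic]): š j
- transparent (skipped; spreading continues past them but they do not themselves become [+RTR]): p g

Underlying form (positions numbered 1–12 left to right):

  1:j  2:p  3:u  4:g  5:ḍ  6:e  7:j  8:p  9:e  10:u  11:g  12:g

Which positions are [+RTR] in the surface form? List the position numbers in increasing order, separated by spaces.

5 6

From /ḍ/ at 5 rightward: 6 /e/ → [+RTR]; 7 /j/ blocks.
Targets with no active source: positions 3 9 10 stay [-emphatic].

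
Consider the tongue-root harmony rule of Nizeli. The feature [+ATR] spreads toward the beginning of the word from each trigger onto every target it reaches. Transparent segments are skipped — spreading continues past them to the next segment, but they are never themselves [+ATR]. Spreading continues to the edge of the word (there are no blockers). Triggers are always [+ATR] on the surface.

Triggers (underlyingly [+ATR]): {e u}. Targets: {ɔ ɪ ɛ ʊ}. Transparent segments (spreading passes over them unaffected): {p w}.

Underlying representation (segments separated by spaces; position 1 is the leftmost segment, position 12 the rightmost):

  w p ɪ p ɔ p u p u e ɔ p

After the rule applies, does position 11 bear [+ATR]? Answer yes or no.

no

From /u/ at 7 leftward: 6 /p/ transparent; 5 /ɔ/ → [+ATR]; 4 /p/ transparent; 3 /ɪ/ → [+ATR]; 2 /p/ transparent; 1 /w/ transparent; word edge.
From /u/ at 9 leftward: 8 /p/ transparent; 7 /u/ is itself a trigger — this domain ends here.
From /e/ at 10 leftward: 9 /u/ is itself a trigger — this domain ends here.
Target with no active source: position 11 stays [-ATR].
[+ATR] positions on the surface: 3 5 7 9 10.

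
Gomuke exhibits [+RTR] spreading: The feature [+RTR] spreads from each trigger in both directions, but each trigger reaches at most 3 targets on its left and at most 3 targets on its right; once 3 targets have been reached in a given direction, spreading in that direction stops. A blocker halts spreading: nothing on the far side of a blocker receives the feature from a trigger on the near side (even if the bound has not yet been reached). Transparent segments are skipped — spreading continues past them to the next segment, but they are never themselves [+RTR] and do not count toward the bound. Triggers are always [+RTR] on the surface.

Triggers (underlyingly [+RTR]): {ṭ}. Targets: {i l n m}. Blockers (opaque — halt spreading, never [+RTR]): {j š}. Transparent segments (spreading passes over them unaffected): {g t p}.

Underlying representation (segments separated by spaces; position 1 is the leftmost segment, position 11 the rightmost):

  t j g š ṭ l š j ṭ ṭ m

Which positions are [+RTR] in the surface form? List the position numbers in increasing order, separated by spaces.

5 6 9 10 11

From /ṭ/ at 5 rightward: 6 /l/ → [+RTR]; 7 /š/ blocks.
From /ṭ/ at 5 leftward: 4 /š/ blocks.
From /ṭ/ at 9 rightward: 10 /ṭ/ is itself a trigger — this domain ends here.
From /ṭ/ at 9 leftward: 8 /j/ blocks.
From /ṭ/ at 10 rightward: 11 /m/ → [+RTR]; word edge.
From /ṭ/ at 10 leftward: 9 /ṭ/ is itself a trigger — this domain ends here.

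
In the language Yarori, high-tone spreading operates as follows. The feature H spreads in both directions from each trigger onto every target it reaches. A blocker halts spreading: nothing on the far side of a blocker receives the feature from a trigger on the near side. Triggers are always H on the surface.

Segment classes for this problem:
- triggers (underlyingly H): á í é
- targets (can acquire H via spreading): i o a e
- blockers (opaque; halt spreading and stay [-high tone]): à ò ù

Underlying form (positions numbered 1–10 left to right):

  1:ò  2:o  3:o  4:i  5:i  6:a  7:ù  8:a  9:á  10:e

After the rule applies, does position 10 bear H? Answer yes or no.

yes

From /á/ at 9 rightward: 10 /e/ → H; word edge.
From /á/ at 9 leftward: 8 /a/ → H; 7 /ù/ blocks.
Targets with no active source: positions 2 3 4 5 6 stay [-high tone].
H positions on the surface: 8 9 10.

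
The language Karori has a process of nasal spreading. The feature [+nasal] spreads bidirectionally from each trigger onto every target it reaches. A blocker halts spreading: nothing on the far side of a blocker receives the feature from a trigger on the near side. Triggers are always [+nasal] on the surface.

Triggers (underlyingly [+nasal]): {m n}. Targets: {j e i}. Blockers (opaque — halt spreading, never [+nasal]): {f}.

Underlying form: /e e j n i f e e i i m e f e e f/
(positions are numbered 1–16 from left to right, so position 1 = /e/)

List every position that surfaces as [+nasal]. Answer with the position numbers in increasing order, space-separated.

1 2 3 4 5 7 8 9 10 11 12

From /n/ at 4 rightward: 5 /i/ → [+nasal]; 6 /f/ blocks.
From /n/ at 4 leftward: 3 /j/ → [+nasal]; 2 /e/ → [+nasal]; 1 /e/ → [+nasal]; word edge.
From /m/ at 11 rightward: 12 /e/ → [+nasal]; 13 /f/ blocks.
From /m/ at 11 leftward: 10 /i/ → [+nasal]; 9 /i/ → [+nasal]; 8 /e/ → [+nasal]; 7 /e/ → [+nasal]; 6 /f/ blocks.
Targets with no active source: positions 14 15 stay [-nasal].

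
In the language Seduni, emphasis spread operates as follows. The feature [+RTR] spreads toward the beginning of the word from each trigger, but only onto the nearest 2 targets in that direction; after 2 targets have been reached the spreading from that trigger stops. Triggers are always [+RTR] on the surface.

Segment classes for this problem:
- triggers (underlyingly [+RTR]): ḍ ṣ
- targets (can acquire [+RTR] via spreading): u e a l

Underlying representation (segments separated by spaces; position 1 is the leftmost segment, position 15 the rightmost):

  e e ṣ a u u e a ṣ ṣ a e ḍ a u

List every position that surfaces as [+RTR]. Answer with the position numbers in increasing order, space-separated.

1 2 3 7 8 9 10 11 12 13

From /ṣ/ at 3 leftward: 2 /e/ → [+RTR]; 1 /e/ → [+RTR]; bound reached.
From /ṣ/ at 9 leftward: 8 /a/ → [+RTR]; 7 /e/ → [+RTR]; bound reached.
From /ṣ/ at 10 leftward: 9 /ṣ/ is itself a trigger — this domain ends here.
From /ḍ/ at 13 leftward: 12 /e/ → [+RTR]; 11 /a/ → [+RTR]; bound reached.
Targets with no active source: positions 4 5 6 14 15 stay [-emphatic].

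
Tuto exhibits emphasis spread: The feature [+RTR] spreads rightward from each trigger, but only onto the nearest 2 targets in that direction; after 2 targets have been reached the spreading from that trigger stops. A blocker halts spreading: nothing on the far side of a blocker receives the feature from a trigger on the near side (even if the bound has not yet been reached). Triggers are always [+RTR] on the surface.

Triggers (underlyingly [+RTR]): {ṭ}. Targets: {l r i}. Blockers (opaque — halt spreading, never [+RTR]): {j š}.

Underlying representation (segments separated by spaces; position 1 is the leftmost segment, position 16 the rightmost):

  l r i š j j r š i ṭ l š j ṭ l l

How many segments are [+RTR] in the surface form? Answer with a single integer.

5

From /ṭ/ at 10 rightward: 11 /l/ → [+RTR]; 12 /š/ blocks.
From /ṭ/ at 14 rightward: 15 /l/ → [+RTR]; 16 /l/ → [+RTR]; bound reached.
Targets with no active source: positions 1 2 3 7 9 stay [-emphatic].
[+RTR] positions on the surface: 10 11 14 15 16.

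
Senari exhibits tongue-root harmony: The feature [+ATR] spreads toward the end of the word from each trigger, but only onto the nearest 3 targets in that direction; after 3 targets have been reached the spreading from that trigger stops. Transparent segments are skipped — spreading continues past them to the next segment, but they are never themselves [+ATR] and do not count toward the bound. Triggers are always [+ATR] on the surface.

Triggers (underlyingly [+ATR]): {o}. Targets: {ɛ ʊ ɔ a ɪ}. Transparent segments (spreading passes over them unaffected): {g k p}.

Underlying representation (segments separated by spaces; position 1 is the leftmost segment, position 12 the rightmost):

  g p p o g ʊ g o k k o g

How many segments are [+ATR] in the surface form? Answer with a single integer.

From /o/ at 4 rightward: 5 /g/ transparent; 6 /ʊ/ → [+ATR]; 7 /g/ transparent; 8 /o/ is itself a trigger — this domain ends here.
From /o/ at 8 rightward: 9 /k/ transparent; 10 /k/ transparent; 11 /o/ is itself a trigger — this domain ends here.
From /o/ at 11 rightward: 12 /g/ transparent; word edge.
[+ATR] positions on the surface: 4 6 8 11.

4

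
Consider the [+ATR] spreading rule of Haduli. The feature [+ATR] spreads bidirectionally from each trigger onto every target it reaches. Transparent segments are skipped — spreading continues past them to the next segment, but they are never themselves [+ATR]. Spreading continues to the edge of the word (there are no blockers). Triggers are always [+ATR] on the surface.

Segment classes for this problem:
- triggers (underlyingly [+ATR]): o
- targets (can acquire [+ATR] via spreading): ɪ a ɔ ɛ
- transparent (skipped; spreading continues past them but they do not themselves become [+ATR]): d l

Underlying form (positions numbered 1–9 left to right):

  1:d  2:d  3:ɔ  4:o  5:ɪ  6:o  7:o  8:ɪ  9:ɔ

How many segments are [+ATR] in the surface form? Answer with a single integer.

From /o/ at 4 rightward: 5 /ɪ/ → [+ATR]; 6 /o/ is itself a trigger — this domain ends here.
From /o/ at 4 leftward: 3 /ɔ/ → [+ATR]; 2 /d/ transparent; 1 /d/ transparent; word edge.
From /o/ at 6 rightward: 7 /o/ is itself a trigger — this domain ends here.
From /o/ at 6 leftward: 5 /ɪ/ → [+ATR]; 4 /o/ is itself a trigger — this domain ends here.
From /o/ at 7 rightward: 8 /ɪ/ → [+ATR]; 9 /ɔ/ → [+ATR]; word edge.
From /o/ at 7 leftward: 6 /o/ is itself a trigger — this domain ends here.
[+ATR] positions on the surface: 3 4 5 6 7 8 9.

7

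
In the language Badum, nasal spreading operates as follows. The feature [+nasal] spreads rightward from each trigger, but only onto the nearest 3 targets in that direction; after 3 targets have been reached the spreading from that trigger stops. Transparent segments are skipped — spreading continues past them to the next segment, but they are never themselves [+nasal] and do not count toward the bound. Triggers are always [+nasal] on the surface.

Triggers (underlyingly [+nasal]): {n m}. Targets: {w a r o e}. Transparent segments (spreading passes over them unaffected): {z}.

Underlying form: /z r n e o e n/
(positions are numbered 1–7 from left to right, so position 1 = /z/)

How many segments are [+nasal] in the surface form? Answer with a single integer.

From /n/ at 3 rightward: 4 /e/ → [+nasal]; 5 /o/ → [+nasal]; 6 /e/ → [+nasal]; bound reached.
From /n/ at 7 rightward: word edge.
Target with no active source: position 2 stays [-nasal].
[+nasal] positions on the surface: 3 4 5 6 7.

5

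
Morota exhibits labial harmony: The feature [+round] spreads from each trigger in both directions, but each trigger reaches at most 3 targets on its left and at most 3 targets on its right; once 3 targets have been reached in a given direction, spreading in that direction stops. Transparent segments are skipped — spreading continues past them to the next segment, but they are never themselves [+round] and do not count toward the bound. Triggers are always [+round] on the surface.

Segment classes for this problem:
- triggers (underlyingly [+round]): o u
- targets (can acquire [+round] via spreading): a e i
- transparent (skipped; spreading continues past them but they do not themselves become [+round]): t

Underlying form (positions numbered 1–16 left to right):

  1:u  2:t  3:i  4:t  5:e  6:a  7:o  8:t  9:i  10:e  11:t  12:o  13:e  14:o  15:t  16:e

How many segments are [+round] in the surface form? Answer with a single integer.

From /u/ at 1 rightward: 2 /t/ transparent; 3 /i/ → [+round]; 4 /t/ transparent; 5 /e/ → [+round]; 6 /a/ → [+round]; bound reached.
From /u/ at 1 leftward: word edge.
From /o/ at 7 rightward: 8 /t/ transparent; 9 /i/ → [+round]; 10 /e/ → [+round]; 11 /t/ transparent; 12 /o/ is itself a trigger — this domain ends here.
From /o/ at 7 leftward: 6 /a/ → [+round]; 5 /e/ → [+round]; 4 /t/ transparent; 3 /i/ → [+round]; bound reached.
From /o/ at 12 rightward: 13 /e/ → [+round]; 14 /o/ is itself a trigger — this domain ends here.
From /o/ at 12 leftward: 11 /t/ transparent; 10 /e/ → [+round]; 9 /i/ → [+round]; 8 /t/ transparent; 7 /o/ is itself a trigger — this domain ends here.
From /o/ at 14 rightward: 15 /t/ transparent; 16 /e/ → [+round]; word edge.
From /o/ at 14 leftward: 13 /e/ → [+round]; 12 /o/ is itself a trigger — this domain ends here.
[+round] positions on the surface: 1 3 5 6 7 9 10 12 13 14 16.

11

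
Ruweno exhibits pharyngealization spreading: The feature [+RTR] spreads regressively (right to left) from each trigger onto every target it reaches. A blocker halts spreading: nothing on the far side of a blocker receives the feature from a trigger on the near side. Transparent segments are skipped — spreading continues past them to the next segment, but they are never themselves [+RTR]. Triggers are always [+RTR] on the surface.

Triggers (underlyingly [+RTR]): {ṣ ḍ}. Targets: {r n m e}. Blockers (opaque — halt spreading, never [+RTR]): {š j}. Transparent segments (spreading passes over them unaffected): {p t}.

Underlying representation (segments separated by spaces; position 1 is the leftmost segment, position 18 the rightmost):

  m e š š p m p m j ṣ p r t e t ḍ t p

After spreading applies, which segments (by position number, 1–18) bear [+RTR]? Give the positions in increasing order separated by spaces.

10 12 14 16

From /ṣ/ at 10 leftward: 9 /j/ blocks.
From /ḍ/ at 16 leftward: 15 /t/ transparent; 14 /e/ → [+RTR]; 13 /t/ transparent; 12 /r/ → [+RTR]; 11 /p/ transparent; 10 /ṣ/ is itself a trigger — this domain ends here.
Targets with no active source: positions 1 2 6 8 stay [-emphatic].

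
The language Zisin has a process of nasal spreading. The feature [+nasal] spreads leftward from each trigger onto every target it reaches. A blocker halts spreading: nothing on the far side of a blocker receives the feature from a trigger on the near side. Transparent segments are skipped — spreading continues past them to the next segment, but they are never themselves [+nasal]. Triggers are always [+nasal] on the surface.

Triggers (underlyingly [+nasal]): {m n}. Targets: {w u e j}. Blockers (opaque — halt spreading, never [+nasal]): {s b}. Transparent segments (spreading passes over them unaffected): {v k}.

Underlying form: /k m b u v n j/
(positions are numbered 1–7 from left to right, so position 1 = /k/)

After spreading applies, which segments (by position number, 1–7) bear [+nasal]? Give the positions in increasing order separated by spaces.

From /m/ at 2 leftward: 1 /k/ transparent; word edge.
From /n/ at 6 leftward: 5 /v/ transparent; 4 /u/ → [+nasal]; 3 /b/ blocks.
Target with no active source: position 7 stays [-nasal].

2 4 6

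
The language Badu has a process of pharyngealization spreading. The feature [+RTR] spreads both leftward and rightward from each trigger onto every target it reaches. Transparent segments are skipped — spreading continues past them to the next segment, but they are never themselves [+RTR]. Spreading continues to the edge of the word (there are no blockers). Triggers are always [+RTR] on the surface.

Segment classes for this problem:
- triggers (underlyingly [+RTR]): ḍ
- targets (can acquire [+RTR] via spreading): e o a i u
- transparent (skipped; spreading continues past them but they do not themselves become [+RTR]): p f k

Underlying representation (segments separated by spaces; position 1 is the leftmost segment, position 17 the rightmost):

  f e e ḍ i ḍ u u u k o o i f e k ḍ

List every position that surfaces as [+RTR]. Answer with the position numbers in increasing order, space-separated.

From /ḍ/ at 4 rightward: 5 /i/ → [+RTR]; 6 /ḍ/ is itself a trigger — this domain ends here.
From /ḍ/ at 4 leftward: 3 /e/ → [+RTR]; 2 /e/ → [+RTR]; 1 /f/ transparent; word edge.
From /ḍ/ at 6 rightward: 7 /u/ → [+RTR]; 8 /u/ → [+RTR]; 9 /u/ → [+RTR]; 10 /k/ transparent; 11 /o/ → [+RTR]; 12 /o/ → [+RTR]; 13 /i/ → [+RTR]; 14 /f/ transparent; 15 /e/ → [+RTR]; 16 /k/ transparent; 17 /ḍ/ is itself a trigger — this domain ends here.
From /ḍ/ at 6 leftward: 5 /i/ → [+RTR]; 4 /ḍ/ is itself a trigger — this domain ends here.
From /ḍ/ at 17 rightward: word edge.
From /ḍ/ at 17 leftward: 16 /k/ transparent; 15 /e/ → [+RTR]; 14 /f/ transparent; 13 /i/ → [+RTR]; 12 /o/ → [+RTR]; 11 /o/ → [+RTR]; 10 /k/ transparent; 9 /u/ → [+RTR]; 8 /u/ → [+RTR]; 7 /u/ → [+RTR]; 6 /ḍ/ is itself a trigger — this domain ends here.

2 3 4 5 6 7 8 9 11 12 13 15 17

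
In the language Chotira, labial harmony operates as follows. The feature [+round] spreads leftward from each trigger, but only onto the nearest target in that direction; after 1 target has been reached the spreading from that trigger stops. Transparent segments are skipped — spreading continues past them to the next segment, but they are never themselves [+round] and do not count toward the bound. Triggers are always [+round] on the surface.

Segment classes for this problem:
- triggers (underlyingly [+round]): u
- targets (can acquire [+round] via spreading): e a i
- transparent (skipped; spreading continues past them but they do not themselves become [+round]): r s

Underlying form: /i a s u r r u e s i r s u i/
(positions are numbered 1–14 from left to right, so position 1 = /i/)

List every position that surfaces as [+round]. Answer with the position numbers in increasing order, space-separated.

From /u/ at 4 leftward: 3 /s/ transparent; 2 /a/ → [+round]; bound reached.
From /u/ at 7 leftward: 6 /r/ transparent; 5 /r/ transparent; 4 /u/ is itself a trigger — this domain ends here.
From /u/ at 13 leftward: 12 /s/ transparent; 11 /r/ transparent; 10 /i/ → [+round]; bound reached.
Targets with no active source: positions 1 8 14 stay [-round].

2 4 7 10 13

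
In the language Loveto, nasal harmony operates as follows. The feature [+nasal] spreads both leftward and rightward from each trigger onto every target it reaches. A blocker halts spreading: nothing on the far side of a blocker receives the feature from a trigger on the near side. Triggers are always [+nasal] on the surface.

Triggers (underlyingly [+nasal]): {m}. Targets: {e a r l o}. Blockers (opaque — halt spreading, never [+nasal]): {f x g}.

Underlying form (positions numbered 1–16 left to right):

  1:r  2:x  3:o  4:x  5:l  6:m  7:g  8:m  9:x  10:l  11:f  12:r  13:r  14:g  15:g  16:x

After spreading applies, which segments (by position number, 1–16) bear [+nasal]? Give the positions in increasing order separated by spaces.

From /m/ at 6 rightward: 7 /g/ blocks.
From /m/ at 6 leftward: 5 /l/ → [+nasal]; 4 /x/ blocks.
From /m/ at 8 rightward: 9 /x/ blocks.
From /m/ at 8 leftward: 7 /g/ blocks.
Targets with no active source: positions 1 3 10 12 13 stay [-nasal].

5 6 8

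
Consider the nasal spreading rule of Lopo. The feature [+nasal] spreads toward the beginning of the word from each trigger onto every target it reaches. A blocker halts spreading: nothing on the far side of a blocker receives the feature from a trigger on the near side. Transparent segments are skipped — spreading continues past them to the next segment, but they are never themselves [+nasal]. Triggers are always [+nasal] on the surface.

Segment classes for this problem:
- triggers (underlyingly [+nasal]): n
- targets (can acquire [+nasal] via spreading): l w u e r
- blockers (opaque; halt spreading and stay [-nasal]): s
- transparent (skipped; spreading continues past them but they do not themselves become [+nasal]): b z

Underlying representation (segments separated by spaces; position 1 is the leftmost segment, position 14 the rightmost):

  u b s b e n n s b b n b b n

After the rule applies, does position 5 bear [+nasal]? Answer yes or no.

yes

From /n/ at 6 leftward: 5 /e/ → [+nasal]; 4 /b/ transparent; 3 /s/ blocks.
From /n/ at 7 leftward: 6 /n/ is itself a trigger — this domain ends here.
From /n/ at 11 leftward: 10 /b/ transparent; 9 /b/ transparent; 8 /s/ blocks.
From /n/ at 14 leftward: 13 /b/ transparent; 12 /b/ transparent; 11 /n/ is itself a trigger — this domain ends here.
Target with no active source: position 1 stays [-nasal].
[+nasal] positions on the surface: 5 6 7 11 14.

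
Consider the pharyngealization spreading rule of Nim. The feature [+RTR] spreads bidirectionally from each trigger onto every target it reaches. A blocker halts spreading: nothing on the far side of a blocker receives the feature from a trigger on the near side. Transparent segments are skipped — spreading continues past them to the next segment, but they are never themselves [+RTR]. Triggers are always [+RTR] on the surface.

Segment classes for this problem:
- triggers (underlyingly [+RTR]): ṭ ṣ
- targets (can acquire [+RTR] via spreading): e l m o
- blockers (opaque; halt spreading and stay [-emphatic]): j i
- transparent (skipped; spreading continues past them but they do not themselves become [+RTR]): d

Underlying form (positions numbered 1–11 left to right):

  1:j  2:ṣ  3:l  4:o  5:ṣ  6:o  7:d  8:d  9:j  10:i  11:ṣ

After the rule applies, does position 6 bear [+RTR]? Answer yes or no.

From /ṣ/ at 2 rightward: 3 /l/ → [+RTR]; 4 /o/ → [+RTR]; 5 /ṣ/ is itself a trigger — this domain ends here.
From /ṣ/ at 2 leftward: 1 /j/ blocks.
From /ṣ/ at 5 rightward: 6 /o/ → [+RTR]; 7 /d/ transparent; 8 /d/ transparent; 9 /j/ blocks.
From /ṣ/ at 5 leftward: 4 /o/ → [+RTR]; 3 /l/ → [+RTR]; 2 /ṣ/ is itself a trigger — this domain ends here.
From /ṣ/ at 11 rightward: word edge.
From /ṣ/ at 11 leftward: 10 /i/ blocks.
[+RTR] positions on the surface: 2 3 4 5 6 11.

yes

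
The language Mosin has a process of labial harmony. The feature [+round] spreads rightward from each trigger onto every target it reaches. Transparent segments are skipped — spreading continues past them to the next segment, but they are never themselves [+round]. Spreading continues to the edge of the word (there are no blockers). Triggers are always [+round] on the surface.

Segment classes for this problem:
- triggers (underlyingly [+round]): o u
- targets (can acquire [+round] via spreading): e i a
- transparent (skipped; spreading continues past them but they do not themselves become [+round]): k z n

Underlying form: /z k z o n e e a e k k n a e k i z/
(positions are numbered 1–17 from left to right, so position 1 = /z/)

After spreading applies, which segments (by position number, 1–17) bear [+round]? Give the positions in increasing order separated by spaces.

From /o/ at 4 rightward: 5 /n/ transparent; 6 /e/ → [+round]; 7 /e/ → [+round]; 8 /a/ → [+round]; 9 /e/ → [+round]; 10 /k/ transparent; 11 /k/ transparent; 12 /n/ transparent; 13 /a/ → [+round]; 14 /e/ → [+round]; 15 /k/ transparent; 16 /i/ → [+round]; 17 /z/ transparent; word edge.

4 6 7 8 9 13 14 16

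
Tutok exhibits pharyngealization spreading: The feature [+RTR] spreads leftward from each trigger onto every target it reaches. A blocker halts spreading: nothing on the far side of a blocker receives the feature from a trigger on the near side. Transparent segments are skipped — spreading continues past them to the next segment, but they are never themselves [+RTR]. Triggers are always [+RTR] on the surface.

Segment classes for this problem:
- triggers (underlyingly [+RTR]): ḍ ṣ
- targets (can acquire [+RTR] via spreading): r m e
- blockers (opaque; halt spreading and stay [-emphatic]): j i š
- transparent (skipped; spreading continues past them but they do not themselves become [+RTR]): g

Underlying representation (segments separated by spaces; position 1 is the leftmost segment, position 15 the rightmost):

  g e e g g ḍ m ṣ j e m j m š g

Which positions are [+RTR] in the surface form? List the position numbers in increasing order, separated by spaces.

2 3 6 7 8

From /ḍ/ at 6 leftward: 5 /g/ transparent; 4 /g/ transparent; 3 /e/ → [+RTR]; 2 /e/ → [+RTR]; 1 /g/ transparent; word edge.
From /ṣ/ at 8 leftward: 7 /m/ → [+RTR]; 6 /ḍ/ is itself a trigger — this domain ends here.
Targets with no active source: positions 10 11 13 stay [-emphatic].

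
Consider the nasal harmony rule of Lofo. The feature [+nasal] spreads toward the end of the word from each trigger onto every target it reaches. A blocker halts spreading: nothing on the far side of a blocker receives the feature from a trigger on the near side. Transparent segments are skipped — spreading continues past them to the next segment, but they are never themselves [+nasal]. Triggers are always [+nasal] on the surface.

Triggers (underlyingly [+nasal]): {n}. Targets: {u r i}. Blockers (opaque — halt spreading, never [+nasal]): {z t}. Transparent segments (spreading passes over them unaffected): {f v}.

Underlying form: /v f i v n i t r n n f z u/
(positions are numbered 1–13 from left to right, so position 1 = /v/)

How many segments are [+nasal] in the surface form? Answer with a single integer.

From /n/ at 5 rightward: 6 /i/ → [+nasal]; 7 /t/ blocks.
From /n/ at 9 rightward: 10 /n/ is itself a trigger — this domain ends here.
From /n/ at 10 rightward: 11 /f/ transparent; 12 /z/ blocks.
Targets with no active source: positions 3 8 13 stay [-nasal].
[+nasal] positions on the surface: 5 6 9 10.

4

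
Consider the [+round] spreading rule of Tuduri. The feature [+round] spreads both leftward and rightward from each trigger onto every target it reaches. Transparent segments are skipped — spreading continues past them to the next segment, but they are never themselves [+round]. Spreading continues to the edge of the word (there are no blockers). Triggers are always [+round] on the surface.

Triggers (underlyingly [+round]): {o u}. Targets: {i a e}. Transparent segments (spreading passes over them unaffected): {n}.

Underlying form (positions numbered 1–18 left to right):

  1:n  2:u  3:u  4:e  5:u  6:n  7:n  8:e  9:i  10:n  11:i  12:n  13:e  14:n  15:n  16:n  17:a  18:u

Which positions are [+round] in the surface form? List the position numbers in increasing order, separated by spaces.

From /u/ at 2 rightward: 3 /u/ is itself a trigger — this domain ends here.
From /u/ at 2 leftward: 1 /n/ transparent; word edge.
From /u/ at 3 rightward: 4 /e/ → [+round]; 5 /u/ is itself a trigger — this domain ends here.
From /u/ at 3 leftward: 2 /u/ is itself a trigger — this domain ends here.
From /u/ at 5 rightward: 6 /n/ transparent; 7 /n/ transparent; 8 /e/ → [+round]; 9 /i/ → [+round]; 10 /n/ transparent; 11 /i/ → [+round]; 12 /n/ transparent; 13 /e/ → [+round]; 14 /n/ transparent; 15 /n/ transparent; 16 /n/ transparent; 17 /a/ → [+round]; 18 /u/ is itself a trigger — this domain ends here.
From /u/ at 5 leftward: 4 /e/ → [+round]; 3 /u/ is itself a trigger — this domain ends here.
From /u/ at 18 rightward: word edge.
From /u/ at 18 leftward: 17 /a/ → [+round]; 16 /n/ transparent; 15 /n/ transparent; 14 /n/ transparent; 13 /e/ → [+round]; 12 /n/ transparent; 11 /i/ → [+round]; 10 /n/ transparent; 9 /i/ → [+round]; 8 /e/ → [+round]; 7 /n/ transparent; 6 /n/ transparent; 5 /u/ is itself a trigger — this domain ends here.

2 3 4 5 8 9 11 13 17 18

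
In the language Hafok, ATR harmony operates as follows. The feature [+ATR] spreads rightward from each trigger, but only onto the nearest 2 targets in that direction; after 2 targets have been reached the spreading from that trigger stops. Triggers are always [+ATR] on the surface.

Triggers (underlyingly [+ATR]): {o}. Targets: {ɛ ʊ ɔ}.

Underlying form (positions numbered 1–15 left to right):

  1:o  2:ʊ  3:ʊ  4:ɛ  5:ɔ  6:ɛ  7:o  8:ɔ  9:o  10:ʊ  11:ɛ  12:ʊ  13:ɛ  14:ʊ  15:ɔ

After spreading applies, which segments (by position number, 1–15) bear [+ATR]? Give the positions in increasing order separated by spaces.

From /o/ at 1 rightward: 2 /ʊ/ → [+ATR]; 3 /ʊ/ → [+ATR]; bound reached.
From /o/ at 7 rightward: 8 /ɔ/ → [+ATR]; 9 /o/ is itself a trigger — this domain ends here.
From /o/ at 9 rightward: 10 /ʊ/ → [+ATR]; 11 /ɛ/ → [+ATR]; bound reached.
Targets with no active source: positions 4 5 6 12 13 14 15 stay [-ATR].

1 2 3 7 8 9 10 11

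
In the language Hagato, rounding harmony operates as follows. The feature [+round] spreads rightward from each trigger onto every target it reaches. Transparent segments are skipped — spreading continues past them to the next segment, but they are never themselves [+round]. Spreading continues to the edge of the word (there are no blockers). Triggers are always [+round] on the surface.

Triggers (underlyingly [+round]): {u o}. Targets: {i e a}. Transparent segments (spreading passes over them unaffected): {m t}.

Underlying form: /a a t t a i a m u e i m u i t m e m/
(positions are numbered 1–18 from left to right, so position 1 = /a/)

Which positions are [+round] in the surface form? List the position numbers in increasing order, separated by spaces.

From /u/ at 9 rightward: 10 /e/ → [+round]; 11 /i/ → [+round]; 12 /m/ transparent; 13 /u/ is itself a trigger — this domain ends here.
From /u/ at 13 rightward: 14 /i/ → [+round]; 15 /t/ transparent; 16 /m/ transparent; 17 /e/ → [+round]; 18 /m/ transparent; word edge.
Targets with no active source: positions 1 2 5 6 7 stay [-round].

9 10 11 13 14 17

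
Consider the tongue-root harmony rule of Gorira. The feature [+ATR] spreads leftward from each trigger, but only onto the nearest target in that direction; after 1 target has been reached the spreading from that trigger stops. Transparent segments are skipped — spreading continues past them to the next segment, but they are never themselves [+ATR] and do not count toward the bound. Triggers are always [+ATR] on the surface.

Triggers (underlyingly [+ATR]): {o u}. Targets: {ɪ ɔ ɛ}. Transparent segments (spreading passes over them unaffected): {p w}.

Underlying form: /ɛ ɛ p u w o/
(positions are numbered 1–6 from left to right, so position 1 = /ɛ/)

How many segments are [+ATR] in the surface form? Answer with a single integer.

From /u/ at 4 leftward: 3 /p/ transparent; 2 /ɛ/ → [+ATR]; bound reached.
From /o/ at 6 leftward: 5 /w/ transparent; 4 /u/ is itself a trigger — this domain ends here.
Target with no active source: position 1 stays [-ATR].
[+ATR] positions on the surface: 2 4 6.

3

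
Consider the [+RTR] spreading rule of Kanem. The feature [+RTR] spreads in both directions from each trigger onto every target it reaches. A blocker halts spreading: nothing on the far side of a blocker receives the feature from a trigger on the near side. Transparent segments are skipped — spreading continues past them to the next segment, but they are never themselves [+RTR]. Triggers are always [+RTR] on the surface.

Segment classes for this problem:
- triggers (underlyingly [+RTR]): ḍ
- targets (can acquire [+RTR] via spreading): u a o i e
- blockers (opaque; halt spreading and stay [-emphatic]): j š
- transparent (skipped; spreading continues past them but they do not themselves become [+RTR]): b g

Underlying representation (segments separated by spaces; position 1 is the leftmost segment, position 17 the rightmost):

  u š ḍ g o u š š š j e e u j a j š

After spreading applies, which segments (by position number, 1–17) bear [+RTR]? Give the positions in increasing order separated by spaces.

From /ḍ/ at 3 rightward: 4 /g/ transparent; 5 /o/ → [+RTR]; 6 /u/ → [+RTR]; 7 /š/ blocks.
From /ḍ/ at 3 leftward: 2 /š/ blocks.
Targets with no active source: positions 1 11 12 13 15 stay [-emphatic].

3 5 6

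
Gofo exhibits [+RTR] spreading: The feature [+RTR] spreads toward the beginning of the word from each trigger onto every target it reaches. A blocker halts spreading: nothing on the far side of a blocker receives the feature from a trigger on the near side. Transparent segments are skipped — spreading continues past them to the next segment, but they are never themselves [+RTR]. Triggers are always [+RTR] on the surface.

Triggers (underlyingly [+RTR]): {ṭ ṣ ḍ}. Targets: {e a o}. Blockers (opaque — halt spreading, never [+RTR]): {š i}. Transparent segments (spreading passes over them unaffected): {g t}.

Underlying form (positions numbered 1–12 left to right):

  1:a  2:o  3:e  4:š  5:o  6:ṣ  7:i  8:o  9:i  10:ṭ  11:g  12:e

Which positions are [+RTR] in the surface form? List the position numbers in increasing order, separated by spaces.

From /ṣ/ at 6 leftward: 5 /o/ → [+RTR]; 4 /š/ blocks.
From /ṭ/ at 10 leftward: 9 /i/ blocks.
Targets with no active source: positions 1 2 3 8 12 stay [-emphatic].

5 6 10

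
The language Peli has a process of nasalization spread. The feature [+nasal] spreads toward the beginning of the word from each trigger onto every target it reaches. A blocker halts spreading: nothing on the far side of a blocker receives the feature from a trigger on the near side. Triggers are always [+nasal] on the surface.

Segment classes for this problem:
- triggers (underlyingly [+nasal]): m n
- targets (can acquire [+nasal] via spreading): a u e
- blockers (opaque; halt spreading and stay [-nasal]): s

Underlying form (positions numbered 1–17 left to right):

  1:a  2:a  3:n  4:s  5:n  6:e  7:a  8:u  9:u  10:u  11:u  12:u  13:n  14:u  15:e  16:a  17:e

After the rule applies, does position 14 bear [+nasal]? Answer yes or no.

no

From /n/ at 3 leftward: 2 /a/ → [+nasal]; 1 /a/ → [+nasal]; word edge.
From /n/ at 5 leftward: 4 /s/ blocks.
From /n/ at 13 leftward: 12 /u/ → [+nasal]; 11 /u/ → [+nasal]; 10 /u/ → [+nasal]; 9 /u/ → [+nasal]; 8 /u/ → [+nasal]; 7 /a/ → [+nasal]; 6 /e/ → [+nasal]; 5 /n/ is itself a trigger — this domain ends here.
Targets with no active source: positions 14 15 16 17 stay [-nasal].
[+nasal] positions on the surface: 1 2 3 5 6 7 8 9 10 11 12 13.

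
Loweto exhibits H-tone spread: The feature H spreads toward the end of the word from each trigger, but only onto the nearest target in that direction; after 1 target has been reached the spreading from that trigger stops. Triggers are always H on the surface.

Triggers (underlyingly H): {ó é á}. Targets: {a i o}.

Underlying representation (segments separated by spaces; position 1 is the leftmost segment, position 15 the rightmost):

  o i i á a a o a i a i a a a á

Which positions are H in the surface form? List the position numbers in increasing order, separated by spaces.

4 5 15

From /á/ at 4 rightward: 5 /a/ → H; bound reached.
From /á/ at 15 rightward: word edge.
Targets with no active source: positions 1 2 3 6 7 8 9 10 11 12 13 14 stay [-high tone].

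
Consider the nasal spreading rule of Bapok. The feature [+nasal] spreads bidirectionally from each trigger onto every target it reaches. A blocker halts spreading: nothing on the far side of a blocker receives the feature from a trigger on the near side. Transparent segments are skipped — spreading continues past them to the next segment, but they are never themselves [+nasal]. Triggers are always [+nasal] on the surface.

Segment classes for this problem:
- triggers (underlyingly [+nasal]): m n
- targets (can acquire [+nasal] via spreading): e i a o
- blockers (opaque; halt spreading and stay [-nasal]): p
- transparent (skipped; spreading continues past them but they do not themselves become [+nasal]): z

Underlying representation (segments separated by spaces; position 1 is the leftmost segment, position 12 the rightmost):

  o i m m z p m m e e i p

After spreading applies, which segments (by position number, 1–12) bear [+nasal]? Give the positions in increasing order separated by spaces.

From /m/ at 3 rightward: 4 /m/ is itself a trigger — this domain ends here.
From /m/ at 3 leftward: 2 /i/ → [+nasal]; 1 /o/ → [+nasal]; word edge.
From /m/ at 4 rightward: 5 /z/ transparent; 6 /p/ blocks.
From /m/ at 4 leftward: 3 /m/ is itself a trigger — this domain ends here.
From /m/ at 7 rightward: 8 /m/ is itself a trigger — this domain ends here.
From /m/ at 7 leftward: 6 /p/ blocks.
From /m/ at 8 rightward: 9 /e/ → [+nasal]; 10 /e/ → [+nasal]; 11 /i/ → [+nasal]; 12 /p/ blocks.
From /m/ at 8 leftward: 7 /m/ is itself a trigger — this domain ends here.

1 2 3 4 7 8 9 10 11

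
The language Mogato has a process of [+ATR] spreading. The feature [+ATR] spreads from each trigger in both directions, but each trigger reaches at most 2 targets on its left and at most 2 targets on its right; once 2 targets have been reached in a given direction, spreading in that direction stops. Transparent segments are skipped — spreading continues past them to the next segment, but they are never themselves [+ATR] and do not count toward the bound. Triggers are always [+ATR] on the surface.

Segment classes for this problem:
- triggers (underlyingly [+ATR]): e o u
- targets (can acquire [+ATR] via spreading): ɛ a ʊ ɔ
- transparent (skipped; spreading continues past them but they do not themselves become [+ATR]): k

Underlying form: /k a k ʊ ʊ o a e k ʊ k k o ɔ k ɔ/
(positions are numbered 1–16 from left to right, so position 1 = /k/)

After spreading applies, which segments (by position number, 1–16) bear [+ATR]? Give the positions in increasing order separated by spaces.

4 5 6 7 8 10 13 14 16

From /o/ at 6 rightward: 7 /a/ → [+ATR]; 8 /e/ is itself a trigger — this domain ends here.
From /o/ at 6 leftward: 5 /ʊ/ → [+ATR]; 4 /ʊ/ → [+ATR]; bound reached.
From /e/ at 8 rightward: 9 /k/ transparent; 10 /ʊ/ → [+ATR]; 11 /k/ transparent; 12 /k/ transparent; 13 /o/ is itself a trigger — this domain ends here.
From /e/ at 8 leftward: 7 /a/ → [+ATR]; 6 /o/ is itself a trigger — this domain ends here.
From /o/ at 13 rightward: 14 /ɔ/ → [+ATR]; 15 /k/ transparent; 16 /ɔ/ → [+ATR]; bound reached.
From /o/ at 13 leftward: 12 /k/ transparent; 11 /k/ transparent; 10 /ʊ/ → [+ATR]; 9 /k/ transparent; 8 /e/ is itself a trigger — this domain ends here.
Target with no active source: position 2 stays [-ATR].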